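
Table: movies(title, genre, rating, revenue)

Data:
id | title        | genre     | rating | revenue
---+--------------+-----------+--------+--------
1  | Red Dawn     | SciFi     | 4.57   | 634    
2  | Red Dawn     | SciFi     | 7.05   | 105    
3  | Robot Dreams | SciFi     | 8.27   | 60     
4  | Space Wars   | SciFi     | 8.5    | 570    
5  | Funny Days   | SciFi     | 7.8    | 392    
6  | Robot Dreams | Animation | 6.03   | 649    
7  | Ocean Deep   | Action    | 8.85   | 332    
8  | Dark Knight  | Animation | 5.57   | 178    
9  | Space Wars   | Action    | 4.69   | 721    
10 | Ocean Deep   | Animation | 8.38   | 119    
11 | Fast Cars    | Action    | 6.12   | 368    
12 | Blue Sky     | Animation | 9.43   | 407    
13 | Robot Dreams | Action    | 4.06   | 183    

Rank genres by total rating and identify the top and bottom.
SELECT genre, SUM(rating)
FROM movies
GROUP BY genre
ORDER BY SUM(rating)

All groups:
  Action: 23.72
  Animation: 29.41
  SciFi: 36.19

Highest: SciFi (36.19)
Lowest: Action (23.72)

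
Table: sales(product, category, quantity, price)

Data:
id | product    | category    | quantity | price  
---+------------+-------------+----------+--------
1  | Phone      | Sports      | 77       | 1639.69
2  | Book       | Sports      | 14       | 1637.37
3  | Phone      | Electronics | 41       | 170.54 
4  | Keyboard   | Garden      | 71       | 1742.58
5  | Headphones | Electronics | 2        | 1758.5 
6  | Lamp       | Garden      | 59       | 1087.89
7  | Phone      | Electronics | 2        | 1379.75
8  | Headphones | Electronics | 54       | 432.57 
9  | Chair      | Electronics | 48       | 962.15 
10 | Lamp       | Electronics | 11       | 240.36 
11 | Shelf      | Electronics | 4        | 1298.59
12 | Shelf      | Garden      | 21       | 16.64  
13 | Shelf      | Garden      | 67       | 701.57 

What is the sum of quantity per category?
SELECT category, SUM(quantity) as result
FROM sales
GROUP BY category

Result:
  Electronics: 162
  Garden: 218
  Sports: 91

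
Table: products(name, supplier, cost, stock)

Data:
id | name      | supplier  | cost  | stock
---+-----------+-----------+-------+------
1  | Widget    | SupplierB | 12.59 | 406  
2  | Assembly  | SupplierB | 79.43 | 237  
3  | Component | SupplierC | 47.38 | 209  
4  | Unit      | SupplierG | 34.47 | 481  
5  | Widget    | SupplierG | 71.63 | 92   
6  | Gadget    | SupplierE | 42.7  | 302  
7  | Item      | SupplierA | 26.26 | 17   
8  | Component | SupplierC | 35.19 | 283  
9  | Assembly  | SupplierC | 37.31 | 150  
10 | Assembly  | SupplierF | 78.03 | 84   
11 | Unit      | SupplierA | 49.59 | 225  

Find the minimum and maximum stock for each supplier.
SELECT supplier, MIN(stock), MAX(stock)
FROM products
GROUP BY supplier

Result:
  SupplierA: min=17, max=225
  SupplierB: min=237, max=406
  SupplierC: min=150, max=283
  SupplierE: min=302, max=302
  SupplierF: min=84, max=84
  SupplierG: min=92, max=481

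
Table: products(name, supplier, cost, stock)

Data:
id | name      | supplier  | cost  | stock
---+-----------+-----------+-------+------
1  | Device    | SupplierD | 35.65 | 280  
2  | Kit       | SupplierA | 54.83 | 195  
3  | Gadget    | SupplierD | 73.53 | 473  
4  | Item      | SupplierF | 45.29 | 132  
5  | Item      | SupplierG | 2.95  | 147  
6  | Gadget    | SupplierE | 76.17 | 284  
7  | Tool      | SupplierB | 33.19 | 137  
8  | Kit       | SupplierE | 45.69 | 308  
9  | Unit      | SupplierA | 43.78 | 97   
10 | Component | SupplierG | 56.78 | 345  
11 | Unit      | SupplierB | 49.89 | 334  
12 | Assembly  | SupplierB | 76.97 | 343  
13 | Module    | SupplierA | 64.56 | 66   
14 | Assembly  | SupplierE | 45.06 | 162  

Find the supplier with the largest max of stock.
SELECT supplier, MAX(stock) as val
FROM products
GROUP BY supplier
ORDER BY val DESC
LIMIT 1

Result: SupplierD with max(stock) = 473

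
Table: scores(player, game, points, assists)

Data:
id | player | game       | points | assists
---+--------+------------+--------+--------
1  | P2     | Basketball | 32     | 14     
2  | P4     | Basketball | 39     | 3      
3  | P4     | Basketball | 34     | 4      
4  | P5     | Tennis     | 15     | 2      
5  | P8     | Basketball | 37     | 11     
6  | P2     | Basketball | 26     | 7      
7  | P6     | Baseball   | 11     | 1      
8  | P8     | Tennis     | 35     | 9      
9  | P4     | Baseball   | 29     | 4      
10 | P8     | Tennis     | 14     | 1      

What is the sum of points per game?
SELECT game, SUM(points) as result
FROM scores
GROUP BY game

Result:
  Baseball: 40
  Basketball: 168
  Tennis: 64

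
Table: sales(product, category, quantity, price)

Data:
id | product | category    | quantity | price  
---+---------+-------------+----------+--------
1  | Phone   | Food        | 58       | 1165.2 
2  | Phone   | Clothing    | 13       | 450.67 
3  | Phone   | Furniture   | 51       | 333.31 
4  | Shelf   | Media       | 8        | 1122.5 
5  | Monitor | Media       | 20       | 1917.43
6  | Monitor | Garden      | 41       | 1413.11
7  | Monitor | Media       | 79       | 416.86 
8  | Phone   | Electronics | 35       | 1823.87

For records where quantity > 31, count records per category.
SELECT category, COUNT(*)
FROM sales
WHERE quantity > 31
GROUP BY category

Note: WHERE filters rows before grouping.

Result:
  Electronics: 1
  Food: 1
  Furniture: 1
  Garden: 1
  Media: 1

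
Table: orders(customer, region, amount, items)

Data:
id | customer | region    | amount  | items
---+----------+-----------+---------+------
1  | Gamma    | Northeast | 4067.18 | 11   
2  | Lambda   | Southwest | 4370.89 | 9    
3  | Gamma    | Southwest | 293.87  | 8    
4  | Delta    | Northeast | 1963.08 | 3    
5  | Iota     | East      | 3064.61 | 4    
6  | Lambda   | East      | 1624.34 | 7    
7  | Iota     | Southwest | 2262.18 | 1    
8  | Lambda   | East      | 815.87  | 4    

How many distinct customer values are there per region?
SELECT region, COUNT(DISTINCT customer)
FROM orders
GROUP BY region

Result:
  East: 2 distinct
  Northeast: 2 distinct
  Southwest: 3 distinct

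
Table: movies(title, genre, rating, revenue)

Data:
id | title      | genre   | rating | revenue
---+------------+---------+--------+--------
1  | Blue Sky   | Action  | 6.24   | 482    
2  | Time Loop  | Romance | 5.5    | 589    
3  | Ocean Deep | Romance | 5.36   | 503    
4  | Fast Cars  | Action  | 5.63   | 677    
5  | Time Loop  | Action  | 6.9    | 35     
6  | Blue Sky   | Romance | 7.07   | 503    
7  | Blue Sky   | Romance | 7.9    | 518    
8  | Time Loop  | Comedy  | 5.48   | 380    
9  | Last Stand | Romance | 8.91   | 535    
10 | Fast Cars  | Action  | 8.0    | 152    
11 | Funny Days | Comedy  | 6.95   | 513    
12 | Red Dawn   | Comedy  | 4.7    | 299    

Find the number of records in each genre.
SELECT genre, COUNT(*) as count
FROM movies
GROUP BY genre

Result:
  Action: 4
  Comedy: 3
  Romance: 5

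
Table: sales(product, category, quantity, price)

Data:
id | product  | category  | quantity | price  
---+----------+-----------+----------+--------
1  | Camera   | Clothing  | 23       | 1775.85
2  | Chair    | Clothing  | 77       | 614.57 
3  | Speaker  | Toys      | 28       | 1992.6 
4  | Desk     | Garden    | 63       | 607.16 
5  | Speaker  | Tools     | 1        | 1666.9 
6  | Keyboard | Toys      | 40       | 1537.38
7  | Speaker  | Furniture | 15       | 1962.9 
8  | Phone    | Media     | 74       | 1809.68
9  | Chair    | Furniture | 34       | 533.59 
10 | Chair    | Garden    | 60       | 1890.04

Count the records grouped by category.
SELECT category, COUNT(*) as count
FROM sales
GROUP BY category

Result:
  Clothing: 2
  Furniture: 2
  Garden: 2
  Media: 1
  Tools: 1
  Toys: 2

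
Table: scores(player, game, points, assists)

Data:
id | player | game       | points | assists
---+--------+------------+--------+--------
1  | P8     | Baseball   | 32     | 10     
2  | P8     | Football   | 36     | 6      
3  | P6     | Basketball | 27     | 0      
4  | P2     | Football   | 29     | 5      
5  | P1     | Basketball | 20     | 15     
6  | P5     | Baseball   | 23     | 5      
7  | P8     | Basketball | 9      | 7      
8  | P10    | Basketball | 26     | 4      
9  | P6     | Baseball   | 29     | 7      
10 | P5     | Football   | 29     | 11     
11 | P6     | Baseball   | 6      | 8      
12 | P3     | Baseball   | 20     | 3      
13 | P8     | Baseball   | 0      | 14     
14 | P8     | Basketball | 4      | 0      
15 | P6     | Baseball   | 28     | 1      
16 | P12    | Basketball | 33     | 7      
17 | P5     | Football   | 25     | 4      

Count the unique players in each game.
SELECT game, COUNT(DISTINCT player)
FROM scores
GROUP BY game

Result:
  Baseball: 4 distinct
  Basketball: 5 distinct
  Football: 3 distinct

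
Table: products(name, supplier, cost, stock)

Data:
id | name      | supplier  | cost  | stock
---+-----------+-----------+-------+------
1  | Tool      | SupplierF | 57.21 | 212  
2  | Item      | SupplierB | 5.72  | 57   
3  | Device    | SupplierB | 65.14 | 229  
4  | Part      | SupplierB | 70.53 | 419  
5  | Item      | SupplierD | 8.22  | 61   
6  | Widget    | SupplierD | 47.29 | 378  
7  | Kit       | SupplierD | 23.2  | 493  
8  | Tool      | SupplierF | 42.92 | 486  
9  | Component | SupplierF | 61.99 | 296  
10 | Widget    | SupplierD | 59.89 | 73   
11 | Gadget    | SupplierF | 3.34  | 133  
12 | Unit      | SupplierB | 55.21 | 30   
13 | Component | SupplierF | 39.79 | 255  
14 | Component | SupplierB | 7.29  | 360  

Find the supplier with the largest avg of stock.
SELECT supplier, AVG(stock) as val
FROM products
GROUP BY supplier
ORDER BY val DESC
LIMIT 1

Result: SupplierF with avg(stock) = 276.40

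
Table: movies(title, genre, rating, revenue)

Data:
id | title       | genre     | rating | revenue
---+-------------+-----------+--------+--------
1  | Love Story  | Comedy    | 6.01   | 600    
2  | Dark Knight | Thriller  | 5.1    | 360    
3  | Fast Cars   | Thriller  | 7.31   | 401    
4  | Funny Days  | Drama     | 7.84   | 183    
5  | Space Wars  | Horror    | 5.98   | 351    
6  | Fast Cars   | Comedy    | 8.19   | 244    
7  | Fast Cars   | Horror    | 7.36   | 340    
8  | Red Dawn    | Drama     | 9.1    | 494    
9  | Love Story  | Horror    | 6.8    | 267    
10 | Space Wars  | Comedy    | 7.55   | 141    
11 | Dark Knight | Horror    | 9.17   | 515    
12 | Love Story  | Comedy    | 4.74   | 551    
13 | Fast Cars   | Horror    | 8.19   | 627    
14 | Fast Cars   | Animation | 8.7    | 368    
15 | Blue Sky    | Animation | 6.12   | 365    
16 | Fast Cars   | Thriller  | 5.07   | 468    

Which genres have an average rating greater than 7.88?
SELECT genre, AVG(rating)
FROM movies
GROUP BY genre
HAVING AVG(rating) > 7.88

Result:
  Drama: avg=8.47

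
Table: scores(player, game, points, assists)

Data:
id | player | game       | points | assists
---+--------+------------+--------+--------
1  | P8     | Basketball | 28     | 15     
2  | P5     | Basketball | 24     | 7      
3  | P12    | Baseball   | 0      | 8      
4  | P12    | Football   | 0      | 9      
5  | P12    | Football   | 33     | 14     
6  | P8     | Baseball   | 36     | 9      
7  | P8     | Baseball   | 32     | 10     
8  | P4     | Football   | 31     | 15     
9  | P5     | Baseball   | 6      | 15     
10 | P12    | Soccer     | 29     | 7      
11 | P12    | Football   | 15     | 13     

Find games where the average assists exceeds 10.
SELECT game, AVG(assists)
FROM scores
GROUP BY game
HAVING AVG(assists) > 10

Result:
  Baseball: avg=10.50
  Basketball: avg=11.00
  Football: avg=12.75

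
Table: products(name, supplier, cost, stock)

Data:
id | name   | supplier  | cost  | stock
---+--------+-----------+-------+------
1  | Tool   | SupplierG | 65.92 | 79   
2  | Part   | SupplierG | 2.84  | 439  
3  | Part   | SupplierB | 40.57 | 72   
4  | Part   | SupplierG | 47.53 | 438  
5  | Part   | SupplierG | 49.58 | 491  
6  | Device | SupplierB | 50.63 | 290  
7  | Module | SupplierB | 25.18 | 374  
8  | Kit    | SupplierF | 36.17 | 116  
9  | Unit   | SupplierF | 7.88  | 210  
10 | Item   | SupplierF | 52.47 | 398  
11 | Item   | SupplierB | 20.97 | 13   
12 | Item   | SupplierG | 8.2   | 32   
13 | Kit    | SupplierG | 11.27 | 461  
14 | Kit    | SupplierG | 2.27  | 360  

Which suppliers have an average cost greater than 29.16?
SELECT supplier, AVG(cost)
FROM products
GROUP BY supplier
HAVING AVG(cost) > 29.16

Result:
  SupplierB: avg=34.34
  SupplierF: avg=32.17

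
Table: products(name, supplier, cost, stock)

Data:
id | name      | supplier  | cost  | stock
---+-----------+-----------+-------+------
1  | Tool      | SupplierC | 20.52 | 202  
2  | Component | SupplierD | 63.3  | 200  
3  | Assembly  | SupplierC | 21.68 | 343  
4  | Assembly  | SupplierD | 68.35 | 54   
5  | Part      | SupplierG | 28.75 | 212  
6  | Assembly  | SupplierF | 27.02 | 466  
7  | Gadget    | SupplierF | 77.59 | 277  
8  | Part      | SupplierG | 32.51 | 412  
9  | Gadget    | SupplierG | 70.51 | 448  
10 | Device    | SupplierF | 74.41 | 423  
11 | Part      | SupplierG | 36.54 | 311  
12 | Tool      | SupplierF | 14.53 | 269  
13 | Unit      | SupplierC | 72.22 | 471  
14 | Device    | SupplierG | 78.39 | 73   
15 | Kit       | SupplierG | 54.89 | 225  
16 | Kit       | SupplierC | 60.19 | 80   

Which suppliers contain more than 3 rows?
SELECT supplier, COUNT(*) as cnt
FROM products
GROUP BY supplier
HAVING COUNT(*) > 3

Result:
  SupplierC: 4
  SupplierF: 4
  SupplierG: 6

Note: HAVING filters groups after aggregation, WHERE filters rows before.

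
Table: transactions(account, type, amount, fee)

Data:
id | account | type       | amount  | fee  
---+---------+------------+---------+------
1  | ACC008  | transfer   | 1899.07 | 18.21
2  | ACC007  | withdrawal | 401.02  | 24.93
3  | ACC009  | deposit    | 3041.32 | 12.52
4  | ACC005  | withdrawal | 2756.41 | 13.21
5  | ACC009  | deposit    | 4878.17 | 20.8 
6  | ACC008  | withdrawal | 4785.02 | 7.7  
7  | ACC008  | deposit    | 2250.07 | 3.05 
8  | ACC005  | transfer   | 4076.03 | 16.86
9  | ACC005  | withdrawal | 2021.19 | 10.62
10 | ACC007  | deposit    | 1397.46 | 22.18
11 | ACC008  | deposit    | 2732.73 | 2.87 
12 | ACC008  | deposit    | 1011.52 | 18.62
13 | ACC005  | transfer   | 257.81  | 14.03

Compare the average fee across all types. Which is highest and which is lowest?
SELECT type, AVG(fee)
FROM transactions
GROUP BY type
ORDER BY AVG(fee)

All groups:
  deposit: 13.34
  withdrawal: 14.12
  transfer: 16.37

Highest: transfer (16.37)
Lowest: deposit (13.34)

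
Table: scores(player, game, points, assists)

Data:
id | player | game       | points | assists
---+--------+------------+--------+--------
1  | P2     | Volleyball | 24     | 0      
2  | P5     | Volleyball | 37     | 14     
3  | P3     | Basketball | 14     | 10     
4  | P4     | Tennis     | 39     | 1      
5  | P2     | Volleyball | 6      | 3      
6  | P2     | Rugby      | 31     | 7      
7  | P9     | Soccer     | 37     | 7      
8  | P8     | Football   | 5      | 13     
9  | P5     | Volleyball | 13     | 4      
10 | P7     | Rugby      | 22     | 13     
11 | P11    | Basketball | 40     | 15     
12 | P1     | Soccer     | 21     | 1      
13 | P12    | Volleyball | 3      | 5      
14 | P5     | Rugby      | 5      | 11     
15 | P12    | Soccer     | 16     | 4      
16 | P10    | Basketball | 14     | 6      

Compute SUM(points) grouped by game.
SELECT game, SUM(points) as result
FROM scores
GROUP BY game

Result:
  Basketball: 68
  Football: 5
  Rugby: 58
  Soccer: 74
  Tennis: 39
  Volleyball: 83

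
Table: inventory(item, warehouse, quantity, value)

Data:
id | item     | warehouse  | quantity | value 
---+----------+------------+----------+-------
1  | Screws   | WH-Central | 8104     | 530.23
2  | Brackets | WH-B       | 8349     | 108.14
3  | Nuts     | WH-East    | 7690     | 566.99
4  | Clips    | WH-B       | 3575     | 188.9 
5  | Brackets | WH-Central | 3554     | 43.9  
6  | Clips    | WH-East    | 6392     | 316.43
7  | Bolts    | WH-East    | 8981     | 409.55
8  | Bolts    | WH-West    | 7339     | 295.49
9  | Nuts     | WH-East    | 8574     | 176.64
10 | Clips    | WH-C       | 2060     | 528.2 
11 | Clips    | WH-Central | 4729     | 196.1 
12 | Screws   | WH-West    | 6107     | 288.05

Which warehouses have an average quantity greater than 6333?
SELECT warehouse, AVG(quantity)
FROM inventory
GROUP BY warehouse
HAVING AVG(quantity) > 6333

Result:
  WH-East: avg=7909.25
  WH-West: avg=6723.00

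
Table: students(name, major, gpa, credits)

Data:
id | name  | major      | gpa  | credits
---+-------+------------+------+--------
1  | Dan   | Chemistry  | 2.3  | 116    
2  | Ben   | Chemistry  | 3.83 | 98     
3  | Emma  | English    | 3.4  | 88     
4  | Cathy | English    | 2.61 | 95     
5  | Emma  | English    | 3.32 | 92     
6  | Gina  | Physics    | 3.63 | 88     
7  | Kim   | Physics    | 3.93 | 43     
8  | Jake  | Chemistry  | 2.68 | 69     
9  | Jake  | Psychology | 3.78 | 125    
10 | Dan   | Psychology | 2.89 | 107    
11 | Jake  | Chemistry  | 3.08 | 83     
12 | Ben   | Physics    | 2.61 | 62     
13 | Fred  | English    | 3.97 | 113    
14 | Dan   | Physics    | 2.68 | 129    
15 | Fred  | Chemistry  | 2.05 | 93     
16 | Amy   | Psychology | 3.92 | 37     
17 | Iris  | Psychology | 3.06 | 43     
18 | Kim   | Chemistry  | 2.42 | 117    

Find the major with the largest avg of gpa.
SELECT major, AVG(gpa) as val
FROM students
GROUP BY major
ORDER BY val DESC
LIMIT 1

Result: Psychology with avg(gpa) = 3.41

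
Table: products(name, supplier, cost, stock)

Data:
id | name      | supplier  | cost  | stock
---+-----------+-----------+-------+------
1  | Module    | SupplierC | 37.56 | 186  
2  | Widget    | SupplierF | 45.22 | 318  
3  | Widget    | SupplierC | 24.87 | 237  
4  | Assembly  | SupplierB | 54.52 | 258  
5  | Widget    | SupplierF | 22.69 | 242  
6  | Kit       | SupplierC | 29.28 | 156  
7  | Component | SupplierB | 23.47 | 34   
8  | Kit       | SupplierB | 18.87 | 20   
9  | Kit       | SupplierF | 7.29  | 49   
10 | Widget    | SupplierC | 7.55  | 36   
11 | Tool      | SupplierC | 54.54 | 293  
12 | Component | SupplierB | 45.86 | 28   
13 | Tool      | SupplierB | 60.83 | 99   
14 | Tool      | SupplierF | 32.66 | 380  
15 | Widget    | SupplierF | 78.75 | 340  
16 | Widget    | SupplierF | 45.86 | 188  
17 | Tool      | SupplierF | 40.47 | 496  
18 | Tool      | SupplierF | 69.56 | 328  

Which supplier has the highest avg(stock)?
SELECT supplier, AVG(stock) as val
FROM products
GROUP BY supplier
ORDER BY val DESC
LIMIT 1

Result: SupplierF with avg(stock) = 292.63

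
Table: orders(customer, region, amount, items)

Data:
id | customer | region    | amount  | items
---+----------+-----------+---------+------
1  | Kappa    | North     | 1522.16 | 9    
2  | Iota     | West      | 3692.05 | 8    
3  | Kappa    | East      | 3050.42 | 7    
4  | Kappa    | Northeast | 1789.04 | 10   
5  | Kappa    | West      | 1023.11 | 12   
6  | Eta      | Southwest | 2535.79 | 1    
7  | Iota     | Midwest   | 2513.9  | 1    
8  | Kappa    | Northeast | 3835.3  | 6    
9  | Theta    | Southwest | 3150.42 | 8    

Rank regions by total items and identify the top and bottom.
SELECT region, SUM(items)
FROM orders
GROUP BY region
ORDER BY SUM(items)

All groups:
  Midwest: 1
  East: 7
  North: 9
  Southwest: 9
  Northeast: 16
  West: 20

Highest: West (20)
Lowest: Midwest (1)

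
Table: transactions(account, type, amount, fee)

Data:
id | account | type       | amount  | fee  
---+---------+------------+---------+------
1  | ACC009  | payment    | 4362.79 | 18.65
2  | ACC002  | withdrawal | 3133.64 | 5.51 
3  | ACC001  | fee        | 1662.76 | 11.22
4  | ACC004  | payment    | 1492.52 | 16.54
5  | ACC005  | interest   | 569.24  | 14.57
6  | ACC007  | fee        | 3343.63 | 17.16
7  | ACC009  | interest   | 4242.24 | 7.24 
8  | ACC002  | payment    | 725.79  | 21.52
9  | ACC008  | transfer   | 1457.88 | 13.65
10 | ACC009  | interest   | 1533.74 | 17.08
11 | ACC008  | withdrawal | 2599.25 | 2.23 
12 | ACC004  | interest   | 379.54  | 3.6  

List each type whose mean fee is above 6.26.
SELECT type, AVG(fee)
FROM transactions
GROUP BY type
HAVING AVG(fee) > 6.26

Result:
  fee: avg=14.19
  interest: avg=10.62
  payment: avg=18.90
  transfer: avg=13.65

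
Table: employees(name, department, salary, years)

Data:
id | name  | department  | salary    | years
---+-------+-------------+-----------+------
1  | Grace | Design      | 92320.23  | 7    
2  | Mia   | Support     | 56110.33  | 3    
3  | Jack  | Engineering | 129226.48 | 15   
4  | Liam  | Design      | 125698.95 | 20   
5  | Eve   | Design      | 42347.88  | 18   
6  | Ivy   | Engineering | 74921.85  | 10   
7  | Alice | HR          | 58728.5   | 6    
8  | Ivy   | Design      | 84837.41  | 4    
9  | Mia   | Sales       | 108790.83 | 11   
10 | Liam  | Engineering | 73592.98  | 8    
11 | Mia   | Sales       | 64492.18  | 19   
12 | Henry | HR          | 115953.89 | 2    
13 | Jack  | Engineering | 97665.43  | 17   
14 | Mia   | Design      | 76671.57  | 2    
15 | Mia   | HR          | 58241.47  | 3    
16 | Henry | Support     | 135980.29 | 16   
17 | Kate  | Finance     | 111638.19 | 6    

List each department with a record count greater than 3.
SELECT department, COUNT(*) as cnt
FROM employees
GROUP BY department
HAVING COUNT(*) > 3

Result:
  Design: 5
  Engineering: 4

Note: HAVING filters groups after aggregation, WHERE filters rows before.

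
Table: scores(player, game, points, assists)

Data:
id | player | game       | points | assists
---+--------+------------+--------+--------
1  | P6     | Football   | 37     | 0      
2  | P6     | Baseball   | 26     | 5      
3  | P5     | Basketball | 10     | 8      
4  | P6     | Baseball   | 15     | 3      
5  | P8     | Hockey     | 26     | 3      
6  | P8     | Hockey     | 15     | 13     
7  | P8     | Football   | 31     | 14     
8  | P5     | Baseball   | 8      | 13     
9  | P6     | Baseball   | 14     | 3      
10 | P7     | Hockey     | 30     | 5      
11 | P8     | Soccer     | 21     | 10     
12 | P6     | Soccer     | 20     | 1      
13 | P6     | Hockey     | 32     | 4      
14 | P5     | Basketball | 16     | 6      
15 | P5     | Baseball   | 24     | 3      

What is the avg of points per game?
SELECT game, AVG(points) as result
FROM scores
GROUP BY game

Result:
  Baseball: 17.40
  Basketball: 13.00
  Football: 34.00
  Hockey: 25.75
  Soccer: 20.50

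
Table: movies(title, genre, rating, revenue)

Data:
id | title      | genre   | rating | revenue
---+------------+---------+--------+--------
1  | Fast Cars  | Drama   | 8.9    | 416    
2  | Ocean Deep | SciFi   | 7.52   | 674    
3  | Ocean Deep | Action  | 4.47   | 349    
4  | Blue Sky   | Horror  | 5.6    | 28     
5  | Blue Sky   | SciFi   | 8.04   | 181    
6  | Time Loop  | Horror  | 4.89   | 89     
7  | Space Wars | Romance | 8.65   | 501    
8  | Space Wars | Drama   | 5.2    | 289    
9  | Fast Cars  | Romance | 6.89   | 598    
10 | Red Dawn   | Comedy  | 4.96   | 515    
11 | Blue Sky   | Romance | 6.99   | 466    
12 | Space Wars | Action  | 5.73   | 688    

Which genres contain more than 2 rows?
SELECT genre, COUNT(*) as cnt
FROM movies
GROUP BY genre
HAVING COUNT(*) > 2

Result:
  Romance: 3

Note: HAVING filters groups after aggregation, WHERE filters rows before.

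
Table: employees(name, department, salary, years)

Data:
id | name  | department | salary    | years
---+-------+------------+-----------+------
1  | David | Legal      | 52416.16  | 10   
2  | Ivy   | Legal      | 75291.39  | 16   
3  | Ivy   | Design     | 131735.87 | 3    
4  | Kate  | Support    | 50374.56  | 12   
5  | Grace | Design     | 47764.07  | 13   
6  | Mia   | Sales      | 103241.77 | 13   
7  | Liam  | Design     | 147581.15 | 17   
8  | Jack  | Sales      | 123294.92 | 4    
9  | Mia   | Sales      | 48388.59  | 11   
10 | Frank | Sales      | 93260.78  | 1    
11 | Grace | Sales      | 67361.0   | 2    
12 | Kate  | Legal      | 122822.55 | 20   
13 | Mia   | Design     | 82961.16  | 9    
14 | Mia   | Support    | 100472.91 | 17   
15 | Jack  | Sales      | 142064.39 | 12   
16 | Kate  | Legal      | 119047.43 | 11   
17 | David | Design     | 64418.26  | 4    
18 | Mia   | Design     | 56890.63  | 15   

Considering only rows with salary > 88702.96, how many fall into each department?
SELECT department, COUNT(*)
FROM employees
WHERE salary > 88702.96
GROUP BY department

Note: WHERE filters rows before grouping.

Result:
  Design: 2
  Legal: 2
  Sales: 4
  Support: 1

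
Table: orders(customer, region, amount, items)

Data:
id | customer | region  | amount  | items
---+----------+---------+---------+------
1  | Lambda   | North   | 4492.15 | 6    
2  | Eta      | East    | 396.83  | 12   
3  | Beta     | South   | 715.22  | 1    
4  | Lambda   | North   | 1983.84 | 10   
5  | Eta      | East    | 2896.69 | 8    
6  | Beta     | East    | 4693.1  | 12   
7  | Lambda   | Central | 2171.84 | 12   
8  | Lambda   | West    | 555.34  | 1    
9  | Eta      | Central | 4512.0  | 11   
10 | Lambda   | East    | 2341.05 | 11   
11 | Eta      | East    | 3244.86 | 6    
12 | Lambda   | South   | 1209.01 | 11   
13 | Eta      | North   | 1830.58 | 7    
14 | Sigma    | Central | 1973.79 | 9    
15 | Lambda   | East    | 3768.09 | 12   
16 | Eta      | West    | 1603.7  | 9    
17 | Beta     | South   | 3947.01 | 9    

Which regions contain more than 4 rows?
SELECT region, COUNT(*) as cnt
FROM orders
GROUP BY region
HAVING COUNT(*) > 4

Result:
  East: 6

Note: HAVING filters groups after aggregation, WHERE filters rows before.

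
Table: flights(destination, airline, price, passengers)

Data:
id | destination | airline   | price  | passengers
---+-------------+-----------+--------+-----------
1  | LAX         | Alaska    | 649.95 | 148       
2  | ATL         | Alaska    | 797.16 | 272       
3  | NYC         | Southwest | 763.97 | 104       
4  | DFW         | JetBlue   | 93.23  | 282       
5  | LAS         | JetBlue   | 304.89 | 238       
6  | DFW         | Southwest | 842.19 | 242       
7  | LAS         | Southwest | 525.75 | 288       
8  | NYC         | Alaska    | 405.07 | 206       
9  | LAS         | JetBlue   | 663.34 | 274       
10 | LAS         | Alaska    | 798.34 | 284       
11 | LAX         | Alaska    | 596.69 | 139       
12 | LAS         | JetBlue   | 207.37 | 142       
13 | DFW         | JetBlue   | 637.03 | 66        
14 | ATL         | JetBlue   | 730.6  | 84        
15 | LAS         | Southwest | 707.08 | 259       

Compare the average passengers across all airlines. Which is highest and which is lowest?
SELECT airline, AVG(passengers)
FROM flights
GROUP BY airline
ORDER BY AVG(passengers)

All groups:
  JetBlue: 181.00
  Alaska: 209.80
  Southwest: 223.25

Highest: Southwest (223.25)
Lowest: JetBlue (181.00)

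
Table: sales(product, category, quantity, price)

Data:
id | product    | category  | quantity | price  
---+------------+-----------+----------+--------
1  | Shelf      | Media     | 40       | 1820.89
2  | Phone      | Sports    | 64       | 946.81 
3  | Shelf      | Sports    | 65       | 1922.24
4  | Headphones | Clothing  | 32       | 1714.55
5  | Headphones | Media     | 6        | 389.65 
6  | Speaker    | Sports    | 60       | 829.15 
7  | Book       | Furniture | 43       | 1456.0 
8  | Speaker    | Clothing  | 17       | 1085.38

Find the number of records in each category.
SELECT category, COUNT(*) as count
FROM sales
GROUP BY category

Result:
  Clothing: 2
  Furniture: 1
  Media: 2
  Sports: 3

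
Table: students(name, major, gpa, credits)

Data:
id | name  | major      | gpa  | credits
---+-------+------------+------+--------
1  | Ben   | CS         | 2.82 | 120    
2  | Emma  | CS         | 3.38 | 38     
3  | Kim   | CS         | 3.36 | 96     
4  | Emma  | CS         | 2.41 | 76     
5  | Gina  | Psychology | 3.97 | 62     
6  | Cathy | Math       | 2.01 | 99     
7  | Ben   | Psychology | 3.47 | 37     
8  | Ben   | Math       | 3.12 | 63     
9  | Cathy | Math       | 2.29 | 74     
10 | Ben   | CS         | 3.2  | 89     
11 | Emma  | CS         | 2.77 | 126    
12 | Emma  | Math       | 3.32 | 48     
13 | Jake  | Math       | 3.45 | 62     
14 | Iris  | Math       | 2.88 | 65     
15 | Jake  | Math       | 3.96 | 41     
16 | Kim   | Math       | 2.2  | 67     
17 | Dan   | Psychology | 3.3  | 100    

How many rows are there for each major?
SELECT major, COUNT(*) as count
FROM students
GROUP BY major

Result:
  CS: 6
  Math: 8
  Psychology: 3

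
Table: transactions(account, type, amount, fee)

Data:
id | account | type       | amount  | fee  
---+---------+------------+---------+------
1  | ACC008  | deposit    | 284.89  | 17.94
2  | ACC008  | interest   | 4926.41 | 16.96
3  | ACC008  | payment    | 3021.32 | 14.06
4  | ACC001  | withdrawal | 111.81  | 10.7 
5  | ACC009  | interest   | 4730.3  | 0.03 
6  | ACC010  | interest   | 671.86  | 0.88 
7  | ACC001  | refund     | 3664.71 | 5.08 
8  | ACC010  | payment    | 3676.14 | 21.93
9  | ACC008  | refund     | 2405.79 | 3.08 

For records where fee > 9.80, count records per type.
SELECT type, COUNT(*)
FROM transactions
WHERE fee > 9.80
GROUP BY type

Note: WHERE filters rows before grouping.

Result:
  deposit: 1
  interest: 1
  payment: 2
  withdrawal: 1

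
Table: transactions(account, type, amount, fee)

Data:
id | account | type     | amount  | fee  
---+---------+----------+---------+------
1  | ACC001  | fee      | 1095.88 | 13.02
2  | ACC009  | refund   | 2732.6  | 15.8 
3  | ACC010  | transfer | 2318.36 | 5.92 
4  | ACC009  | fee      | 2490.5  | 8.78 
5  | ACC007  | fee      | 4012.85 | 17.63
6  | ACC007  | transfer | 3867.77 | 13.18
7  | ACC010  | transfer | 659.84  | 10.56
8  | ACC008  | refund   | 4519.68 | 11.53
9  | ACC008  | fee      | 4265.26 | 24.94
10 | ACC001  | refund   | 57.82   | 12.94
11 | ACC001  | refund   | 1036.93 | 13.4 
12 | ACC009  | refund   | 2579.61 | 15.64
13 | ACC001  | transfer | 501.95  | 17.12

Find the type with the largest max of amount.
SELECT type, MAX(amount) as val
FROM transactions
GROUP BY type
ORDER BY val DESC
LIMIT 1

Result: refund with max(amount) = 4519.68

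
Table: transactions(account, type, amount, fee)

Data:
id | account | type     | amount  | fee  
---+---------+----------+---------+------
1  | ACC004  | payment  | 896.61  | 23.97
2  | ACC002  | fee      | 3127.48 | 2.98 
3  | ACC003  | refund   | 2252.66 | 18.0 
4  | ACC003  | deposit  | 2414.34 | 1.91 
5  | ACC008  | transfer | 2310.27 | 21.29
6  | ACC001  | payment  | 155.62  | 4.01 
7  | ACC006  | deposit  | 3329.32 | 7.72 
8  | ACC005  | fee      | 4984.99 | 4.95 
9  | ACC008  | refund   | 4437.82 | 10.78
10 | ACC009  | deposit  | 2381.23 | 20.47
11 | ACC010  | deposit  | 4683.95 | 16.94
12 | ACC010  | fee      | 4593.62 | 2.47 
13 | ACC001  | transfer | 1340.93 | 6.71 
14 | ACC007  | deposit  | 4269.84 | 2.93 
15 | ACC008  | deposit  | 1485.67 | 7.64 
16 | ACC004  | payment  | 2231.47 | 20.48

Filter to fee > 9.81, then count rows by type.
SELECT type, COUNT(*)
FROM transactions
WHERE fee > 9.81
GROUP BY type

Note: WHERE filters rows before grouping.

Result:
  deposit: 2
  payment: 2
  refund: 2
  transfer: 1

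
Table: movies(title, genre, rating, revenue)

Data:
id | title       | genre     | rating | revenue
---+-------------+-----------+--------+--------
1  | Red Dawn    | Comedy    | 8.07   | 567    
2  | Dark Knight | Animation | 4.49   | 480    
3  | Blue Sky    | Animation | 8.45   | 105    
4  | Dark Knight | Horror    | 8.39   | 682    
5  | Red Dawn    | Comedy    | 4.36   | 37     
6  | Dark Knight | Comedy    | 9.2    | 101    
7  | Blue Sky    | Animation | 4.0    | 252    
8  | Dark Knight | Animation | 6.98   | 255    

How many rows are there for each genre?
SELECT genre, COUNT(*) as count
FROM movies
GROUP BY genre

Result:
  Animation: 4
  Comedy: 3
  Horror: 1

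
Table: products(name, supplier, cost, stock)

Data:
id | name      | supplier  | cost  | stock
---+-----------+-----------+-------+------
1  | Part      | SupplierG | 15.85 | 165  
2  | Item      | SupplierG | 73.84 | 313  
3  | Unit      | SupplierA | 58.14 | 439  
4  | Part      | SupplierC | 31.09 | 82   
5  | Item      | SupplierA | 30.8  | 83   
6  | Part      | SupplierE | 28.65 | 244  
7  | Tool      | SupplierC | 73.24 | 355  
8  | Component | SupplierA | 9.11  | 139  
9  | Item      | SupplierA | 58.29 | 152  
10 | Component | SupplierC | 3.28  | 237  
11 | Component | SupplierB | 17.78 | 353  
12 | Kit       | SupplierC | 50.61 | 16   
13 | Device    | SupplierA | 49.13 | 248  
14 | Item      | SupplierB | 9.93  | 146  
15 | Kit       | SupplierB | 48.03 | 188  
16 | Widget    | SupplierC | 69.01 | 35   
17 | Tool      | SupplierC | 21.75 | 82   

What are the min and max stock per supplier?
SELECT supplier, MIN(stock), MAX(stock)
FROM products
GROUP BY supplier

Result:
  SupplierA: min=83, max=439
  SupplierB: min=146, max=353
  SupplierC: min=16, max=355
  SupplierE: min=244, max=244
  SupplierG: min=165, max=313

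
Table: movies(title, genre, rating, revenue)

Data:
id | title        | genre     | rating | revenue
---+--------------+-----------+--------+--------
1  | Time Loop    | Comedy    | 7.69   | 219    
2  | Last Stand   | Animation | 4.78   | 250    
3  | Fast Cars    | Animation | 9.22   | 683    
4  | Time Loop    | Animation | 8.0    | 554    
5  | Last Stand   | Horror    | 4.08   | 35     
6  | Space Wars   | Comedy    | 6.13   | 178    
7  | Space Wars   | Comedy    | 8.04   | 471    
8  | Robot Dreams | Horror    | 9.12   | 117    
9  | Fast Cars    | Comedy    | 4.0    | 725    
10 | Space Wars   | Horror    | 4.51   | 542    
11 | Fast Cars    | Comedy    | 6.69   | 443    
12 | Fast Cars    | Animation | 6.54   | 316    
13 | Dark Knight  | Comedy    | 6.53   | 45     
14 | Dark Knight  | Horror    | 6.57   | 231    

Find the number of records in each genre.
SELECT genre, COUNT(*) as count
FROM movies
GROUP BY genre

Result:
  Animation: 4
  Comedy: 6
  Horror: 4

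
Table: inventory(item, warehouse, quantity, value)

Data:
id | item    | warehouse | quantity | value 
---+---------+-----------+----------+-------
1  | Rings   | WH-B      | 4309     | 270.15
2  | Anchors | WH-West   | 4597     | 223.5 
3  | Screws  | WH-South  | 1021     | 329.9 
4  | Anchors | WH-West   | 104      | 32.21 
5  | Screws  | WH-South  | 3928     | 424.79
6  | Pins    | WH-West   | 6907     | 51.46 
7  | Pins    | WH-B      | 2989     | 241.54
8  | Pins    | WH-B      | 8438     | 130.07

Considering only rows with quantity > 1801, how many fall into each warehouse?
SELECT warehouse, COUNT(*)
FROM inventory
WHERE quantity > 1801
GROUP BY warehouse

Note: WHERE filters rows before grouping.

Result:
  WH-B: 3
  WH-South: 1
  WH-West: 2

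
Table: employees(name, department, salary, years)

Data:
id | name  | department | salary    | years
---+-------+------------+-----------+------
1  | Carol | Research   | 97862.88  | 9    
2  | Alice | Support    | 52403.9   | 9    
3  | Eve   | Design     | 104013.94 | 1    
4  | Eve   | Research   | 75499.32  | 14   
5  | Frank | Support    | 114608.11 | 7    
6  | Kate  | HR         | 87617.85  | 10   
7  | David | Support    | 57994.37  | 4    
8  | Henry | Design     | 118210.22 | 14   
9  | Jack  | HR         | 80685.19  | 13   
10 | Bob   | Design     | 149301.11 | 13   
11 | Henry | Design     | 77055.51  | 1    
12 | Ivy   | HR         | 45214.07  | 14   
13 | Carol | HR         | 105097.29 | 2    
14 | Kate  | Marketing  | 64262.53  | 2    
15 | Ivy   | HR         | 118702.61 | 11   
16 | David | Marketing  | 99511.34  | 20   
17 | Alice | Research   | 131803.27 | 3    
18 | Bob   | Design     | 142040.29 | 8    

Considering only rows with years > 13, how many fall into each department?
SELECT department, COUNT(*)
FROM employees
WHERE years > 13
GROUP BY department

Note: WHERE filters rows before grouping.

Result:
  Design: 1
  HR: 1
  Marketing: 1
  Research: 1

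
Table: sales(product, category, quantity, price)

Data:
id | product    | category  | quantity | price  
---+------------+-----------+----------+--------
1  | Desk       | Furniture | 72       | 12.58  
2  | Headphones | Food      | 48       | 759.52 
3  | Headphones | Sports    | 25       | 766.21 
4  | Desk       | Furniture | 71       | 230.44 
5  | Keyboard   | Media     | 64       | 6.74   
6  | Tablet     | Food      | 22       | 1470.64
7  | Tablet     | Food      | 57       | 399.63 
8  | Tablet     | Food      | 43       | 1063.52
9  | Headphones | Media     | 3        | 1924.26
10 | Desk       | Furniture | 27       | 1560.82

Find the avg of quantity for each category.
SELECT category, AVG(quantity) as result
FROM sales
GROUP BY category

Result:
  Food: 42.50
  Furniture: 56.67
  Media: 33.50
  Sports: 25.00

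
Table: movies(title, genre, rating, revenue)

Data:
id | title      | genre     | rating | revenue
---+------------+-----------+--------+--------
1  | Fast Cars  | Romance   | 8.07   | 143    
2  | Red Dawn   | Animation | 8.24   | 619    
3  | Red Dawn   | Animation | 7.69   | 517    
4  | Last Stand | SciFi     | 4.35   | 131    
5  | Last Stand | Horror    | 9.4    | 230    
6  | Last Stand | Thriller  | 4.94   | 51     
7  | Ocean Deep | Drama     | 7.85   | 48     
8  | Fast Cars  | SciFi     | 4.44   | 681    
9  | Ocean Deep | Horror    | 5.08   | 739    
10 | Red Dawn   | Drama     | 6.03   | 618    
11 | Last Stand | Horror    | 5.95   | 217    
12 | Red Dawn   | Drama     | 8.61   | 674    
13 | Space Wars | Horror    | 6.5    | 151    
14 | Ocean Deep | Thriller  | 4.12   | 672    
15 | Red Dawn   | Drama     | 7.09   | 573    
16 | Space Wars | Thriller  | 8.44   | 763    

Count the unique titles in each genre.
SELECT genre, COUNT(DISTINCT title)
FROM movies
GROUP BY genre

Result:
  Animation: 1 distinct
  Drama: 2 distinct
  Horror: 3 distinct
  Romance: 1 distinct
  SciFi: 2 distinct
  Thriller: 3 distinct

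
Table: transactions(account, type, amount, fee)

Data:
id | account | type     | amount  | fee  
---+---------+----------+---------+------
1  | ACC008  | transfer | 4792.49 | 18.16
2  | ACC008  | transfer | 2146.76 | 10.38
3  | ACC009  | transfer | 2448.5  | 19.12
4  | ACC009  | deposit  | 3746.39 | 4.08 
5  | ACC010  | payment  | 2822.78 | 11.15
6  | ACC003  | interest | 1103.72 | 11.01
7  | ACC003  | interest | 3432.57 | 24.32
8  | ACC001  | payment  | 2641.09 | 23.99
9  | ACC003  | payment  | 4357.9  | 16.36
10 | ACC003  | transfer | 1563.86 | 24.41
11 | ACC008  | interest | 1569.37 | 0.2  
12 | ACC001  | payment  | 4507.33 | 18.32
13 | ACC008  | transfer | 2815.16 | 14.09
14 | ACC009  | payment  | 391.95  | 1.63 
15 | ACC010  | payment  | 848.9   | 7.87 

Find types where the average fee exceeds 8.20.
SELECT type, AVG(fee)
FROM transactions
GROUP BY type
HAVING AVG(fee) > 8.20

Result:
  interest: avg=11.84
  payment: avg=13.22
  transfer: avg=17.23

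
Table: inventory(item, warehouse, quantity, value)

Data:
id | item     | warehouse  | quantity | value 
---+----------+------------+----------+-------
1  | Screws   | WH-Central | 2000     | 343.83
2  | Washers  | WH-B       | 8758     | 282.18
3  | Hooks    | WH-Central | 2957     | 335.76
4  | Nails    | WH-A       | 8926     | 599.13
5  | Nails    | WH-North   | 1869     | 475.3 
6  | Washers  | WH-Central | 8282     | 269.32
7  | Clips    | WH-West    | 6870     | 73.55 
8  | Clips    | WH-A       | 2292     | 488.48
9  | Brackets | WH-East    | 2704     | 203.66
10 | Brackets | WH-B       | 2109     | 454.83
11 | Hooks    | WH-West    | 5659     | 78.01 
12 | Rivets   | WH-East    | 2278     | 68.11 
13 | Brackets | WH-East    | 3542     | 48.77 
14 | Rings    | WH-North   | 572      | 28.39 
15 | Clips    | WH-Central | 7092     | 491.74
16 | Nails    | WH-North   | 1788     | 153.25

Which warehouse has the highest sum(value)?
SELECT warehouse, SUM(value) as val
FROM inventory
GROUP BY warehouse
ORDER BY val DESC
LIMIT 1

Result: WH-Central with sum(value) = 1440.65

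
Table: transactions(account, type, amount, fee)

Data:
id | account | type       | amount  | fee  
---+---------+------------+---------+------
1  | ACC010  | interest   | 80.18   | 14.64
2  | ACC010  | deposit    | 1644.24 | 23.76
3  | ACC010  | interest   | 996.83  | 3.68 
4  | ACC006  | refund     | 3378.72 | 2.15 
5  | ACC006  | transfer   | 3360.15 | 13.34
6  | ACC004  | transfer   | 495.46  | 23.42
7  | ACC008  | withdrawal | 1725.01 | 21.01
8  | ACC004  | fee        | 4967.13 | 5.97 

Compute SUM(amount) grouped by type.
SELECT type, SUM(amount) as result
FROM transactions
GROUP BY type

Result:
  deposit: 1644.24
  fee: 4967.13
  interest: 1077.01
  refund: 3378.72
  transfer: 3855.61
  withdrawal: 1725.01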